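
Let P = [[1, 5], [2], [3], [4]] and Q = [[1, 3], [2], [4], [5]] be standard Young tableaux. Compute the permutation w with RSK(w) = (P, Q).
4 3 5 2 1

Reverse RSK: for i = n, n-1, ..., 1, locate i in Q, remove the corresponding corner cell from P, and reverse-bump its entry up through P; the value ejected from row 1 is w(i).

So w = 4 3 5 2 1.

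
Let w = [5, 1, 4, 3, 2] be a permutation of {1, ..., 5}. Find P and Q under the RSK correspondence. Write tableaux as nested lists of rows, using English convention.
Insert each entry of the permutation into P by Schensted row insertion, recording in Q the position of each new cell.

Insert 5: appended to row 1. P = [[5]].
Insert 1: 1 bumps 5 from row 1; 5 starts row 2. P = [[1], [5]].
Insert 4: appended to row 1. P = [[1, 4], [5]].
Insert 3: 3 bumps 4 from row 1; 4 bumps 5 from row 2; 5 starts row 3. P = [[1, 3], [4], [5]].
Insert 2: 2 bumps 3 from row 1; 3 bumps 4 from row 2; 4 bumps 5 from row 3; 5 starts row 4. P = [[1, 2], [3], [4], [5]].

So P = [[1, 2], [3], [4], [5]], Q = [[1, 3], [2], [4], [5]].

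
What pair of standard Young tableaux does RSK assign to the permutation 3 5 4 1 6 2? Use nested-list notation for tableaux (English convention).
P = [[1, 2, 6], [3, 4], [5]], Q = [[1, 2, 5], [3, 6], [4]]

Insert each entry of the permutation into P by Schensted row insertion, recording in Q the position of each new cell.

Insert 3: appended to row 1. P = [[3]].
Insert 5: appended to row 1. P = [[3, 5]].
Insert 4: 4 bumps 5 from row 1; 5 starts row 2. P = [[3, 4], [5]].
Insert 1: 1 bumps 3 from row 1; 3 bumps 5 from row 2; 5 starts row 3. P = [[1, 4], [3], [5]].
Insert 6: appended to row 1. P = [[1, 4, 6], [3], [5]].
Insert 2: 2 bumps 4 from row 1; 4 appends to row 2. P = [[1, 2, 6], [3, 4], [5]].

So P = [[1, 2, 6], [3, 4], [5]], Q = [[1, 2, 5], [3, 6], [4]].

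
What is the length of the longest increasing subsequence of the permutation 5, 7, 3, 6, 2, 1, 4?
2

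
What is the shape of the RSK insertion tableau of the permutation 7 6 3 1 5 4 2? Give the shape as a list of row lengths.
RSK row insertion gives P = [[1, 2], [3, 4], [5], [6], [7]], which has shape [2, 2, 1, 1, 1].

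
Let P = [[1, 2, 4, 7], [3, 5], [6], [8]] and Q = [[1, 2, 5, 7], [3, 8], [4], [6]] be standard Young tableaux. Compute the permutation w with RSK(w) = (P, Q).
1 8 6 3 5 2 7 4

Reverse the RSK construction: for i from n down to 1, find the cell of Q containing i, remove the entry at that cell from P, and reverse-bump it up through P; the value ejected from row 1 is w(i).

Step i=8: Q has 8 at row 2, column 2; remove 5 from row 2 of P and reverse-bump: 5 enters row 1 and ejects 4. So w(8) = 4. P is now [[1, 2, 5, 7], [3], [6], [8]].
Step i=7: Q has 7 at row 1, column 4; remove that cell from P, ejecting 7. So w(7) = 7. P is now [[1, 2, 5], [3], [6], [8]].
Step i=6: Q has 6 at row 4, column 1; remove 8 from row 4 of P and reverse-bump: 8 enters row 3 and ejects 6; 6 enters row 2 and ejects 3; 3 enters row 1 and ejects 2. So w(6) = 2. P is now [[1, 3, 5], [6], [8]].
Step i=5: Q has 5 at row 1, column 3; remove that cell from P, ejecting 5. So w(5) = 5. P is now [[1, 3], [6], [8]].
Step i=4: Q has 4 at row 3, column 1; remove 8 from row 3 of P and reverse-bump: 8 enters row 2 and ejects 6; 6 enters row 1 and ejects 3. So w(4) = 3. P is now [[1, 6], [8]].
Step i=3: Q has 3 at row 2, column 1; remove 8 from row 2 of P and reverse-bump: 8 enters row 1 and ejects 6. So w(3) = 6. P is now [[1, 8]].
Step i=2: Q has 2 at row 1, column 2; remove that cell from P, ejecting 8. So w(2) = 8. P is now [[1]].
Step i=1: Q has 1 at row 1, column 1; remove that cell from P, ejecting 1. So w(1) = 1. P is now [].

So w = 1 8 6 3 5 2 7 4.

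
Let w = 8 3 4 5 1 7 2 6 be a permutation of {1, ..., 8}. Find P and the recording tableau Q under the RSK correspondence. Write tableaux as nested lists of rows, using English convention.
Insert each entry of the permutation into P by Schensted row insertion, recording in Q the position of each new cell.

Insert 8: appended to row 1. P = [[8]].
Insert 3: 3 bumps 8 from row 1; 8 starts row 2. P = [[3], [8]].
Insert 4: appended to row 1. P = [[3, 4], [8]].
Insert 5: appended to row 1. P = [[3, 4, 5], [8]].
Insert 1: 1 bumps 3 from row 1; 3 bumps 8 from row 2; 8 starts row 3. P = [[1, 4, 5], [3], [8]].
Insert 7: appended to row 1. P = [[1, 4, 5, 7], [3], [8]].
Insert 2: 2 bumps 4 from row 1; 4 appends to row 2. P = [[1, 2, 5, 7], [3, 4], [8]].
Insert 6: 6 bumps 7 from row 1; 7 appends to row 2. P = [[1, 2, 5, 6], [3, 4, 7], [8]].

So P = [[1, 2, 5, 6], [3, 4, 7], [8]], Q = [[1, 3, 4, 6], [2, 7, 8], [5]].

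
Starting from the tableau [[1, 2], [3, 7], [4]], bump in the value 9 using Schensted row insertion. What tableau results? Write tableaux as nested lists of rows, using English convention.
[[1, 2, 9], [3, 7], [4]]

9 is larger than every entry of row 1, so it is appended to row 1. The new tableau is [[1, 2, 9], [3, 7], [4]].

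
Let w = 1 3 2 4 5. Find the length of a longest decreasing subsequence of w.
2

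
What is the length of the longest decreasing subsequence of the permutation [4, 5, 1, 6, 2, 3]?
2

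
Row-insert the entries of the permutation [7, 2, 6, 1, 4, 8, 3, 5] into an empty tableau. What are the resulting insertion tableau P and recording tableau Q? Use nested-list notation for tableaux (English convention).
Insert each entry of the permutation into P by Schensted row insertion, recording in Q the position of each new cell.

Insert 7: appended to row 1. P = [[7]].
Insert 2: 2 bumps 7 from row 1; 7 starts row 2. P = [[2], [7]].
Insert 6: appended to row 1. P = [[2, 6], [7]].
Insert 1: 1 bumps 2 from row 1; 2 bumps 7 from row 2; 7 starts row 3. P = [[1, 6], [2], [7]].
Insert 4: 4 bumps 6 from row 1; 6 appends to row 2. P = [[1, 4], [2, 6], [7]].
Insert 8: appended to row 1. P = [[1, 4, 8], [2, 6], [7]].
Insert 3: 3 bumps 4 from row 1; 4 bumps 6 from row 2; 6 bumps 7 from row 3; 7 starts row 4. P = [[1, 3, 8], [2, 4], [6], [7]].
Insert 5: 5 bumps 8 from row 1; 8 appends to row 2. P = [[1, 3, 5], [2, 4, 8], [6], [7]].

So P = [[1, 3, 5], [2, 4, 8], [6], [7]], Q = [[1, 3, 6], [2, 5, 8], [4], [7]].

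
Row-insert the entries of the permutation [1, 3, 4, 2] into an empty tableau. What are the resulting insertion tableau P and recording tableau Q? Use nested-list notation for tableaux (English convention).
Insert each entry of the permutation into P by Schensted row insertion, recording in Q the position of each new cell.

After inserting 1: P = [[1]].
After inserting 3: P = [[1, 3]].
After inserting 4: P = [[1, 3, 4]].
After inserting 2: P = [[1, 2, 4], [3]].

So P = [[1, 2, 4], [3]], Q = [[1, 2, 3], [4]].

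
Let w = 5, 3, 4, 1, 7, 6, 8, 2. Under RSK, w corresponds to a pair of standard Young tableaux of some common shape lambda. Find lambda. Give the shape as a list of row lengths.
[4, 2, 2]

Row-insert each entry into an empty tableau.

After inserting 5: P = [[5]].
After inserting 3: P = [[3], [5]].
After inserting 4: P = [[3, 4], [5]].
After inserting 1: P = [[1, 4], [3], [5]].
After inserting 7: P = [[1, 4, 7], [3], [5]].
After inserting 6: P = [[1, 4, 6], [3, 7], [5]].
After inserting 8: P = [[1, 4, 6, 8], [3, 7], [5]].
After inserting 2: P = [[1, 2, 6, 8], [3, 4], [5, 7]].

The final insertion tableau P = [[1, 2, 6, 8], [3, 4], [5, 7]] has shape [4, 2, 2].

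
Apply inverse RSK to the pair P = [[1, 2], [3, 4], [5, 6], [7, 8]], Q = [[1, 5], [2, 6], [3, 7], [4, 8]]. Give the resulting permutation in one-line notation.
7 5 3 1 8 6 4 2

Reverse the RSK construction: for i from n down to 1, find the cell of Q containing i, remove the entry at that cell from P, and reverse-bump it up through P; the value ejected from row 1 is w(i).

Step i=8: Q has 8 at row 4, column 2; remove 8 from row 4 of P and reverse-bump: 8 enters row 3 and ejects 6; 6 enters row 2 and ejects 4; 4 enters row 1 and ejects 2. So w(8) = 2. P is now [[1, 4], [3, 6], [5, 8], [7]].
Step i=7: Q has 7 at row 3, column 2; remove 8 from row 3 of P and reverse-bump: 8 enters row 2 and ejects 6; 6 enters row 1 and ejects 4. So w(7) = 4. P is now [[1, 6], [3, 8], [5], [7]].
Step i=6: Q has 6 at row 2, column 2; remove 8 from row 2 of P and reverse-bump: 8 enters row 1 and ejects 6. So w(6) = 6. P is now [[1, 8], [3], [5], [7]].
Step i=5: Q has 5 at row 1, column 2; remove that cell from P, ejecting 8. So w(5) = 8. P is now [[1], [3], [5], [7]].
Step i=4: Q has 4 at row 4, column 1; remove 7 from row 4 of P and reverse-bump: 7 enters row 3 and ejects 5; 5 enters row 2 and ejects 3; 3 enters row 1 and ejects 1. So w(4) = 1. P is now [[3], [5], [7]].
Step i=3: Q has 3 at row 3, column 1; remove 7 from row 3 of P and reverse-bump: 7 enters row 2 and ejects 5; 5 enters row 1 and ejects 3. So w(3) = 3. P is now [[5], [7]].
Step i=2: Q has 2 at row 2, column 1; remove 7 from row 2 of P and reverse-bump: 7 enters row 1 and ejects 5. So w(2) = 5. P is now [[7]].
Step i=1: Q has 1 at row 1, column 1; remove that cell from P, ejecting 7. So w(1) = 7. P is now [].

So w = 7 5 3 1 8 6 4 2.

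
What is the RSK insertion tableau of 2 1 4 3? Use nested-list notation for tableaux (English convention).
Insert 2: appended to row 1. P = [[2]].
Insert 1: 1 bumps 2 from row 1; 2 starts row 2. P = [[1], [2]].
Insert 4: appended to row 1. P = [[1, 4], [2]].
Insert 3: 3 bumps 4 from row 1; 4 appends to row 2. P = [[1, 3], [2, 4]].

So P = [[1, 3], [2, 4]].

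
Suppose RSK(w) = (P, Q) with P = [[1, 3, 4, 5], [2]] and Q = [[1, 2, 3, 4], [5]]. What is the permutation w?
Reverse the RSK construction: for i from n down to 1, find the cell of Q containing i, remove the entry at that cell from P, and reverse-bump it up through P; the value ejected from row 1 is w(i).

Step i=5: Q has 5 at row 2, column 1; remove 2 from row 2 of P and reverse-bump: 2 enters row 1 and ejects 1. So w(5) = 1. P is now [[2, 3, 4, 5]].
Step i=4: Q has 4 at row 1, column 4; remove that cell from P, ejecting 5. So w(4) = 5. P is now [[2, 3, 4]].
Step i=3: Q has 3 at row 1, column 3; remove that cell from P, ejecting 4. So w(3) = 4. P is now [[2, 3]].
Step i=2: Q has 2 at row 1, column 2; remove that cell from P, ejecting 3. So w(2) = 3. P is now [[2]].
Step i=1: Q has 1 at row 1, column 1; remove that cell from P, ejecting 2. So w(1) = 2. P is now [].

So w = 2 3 4 5 1.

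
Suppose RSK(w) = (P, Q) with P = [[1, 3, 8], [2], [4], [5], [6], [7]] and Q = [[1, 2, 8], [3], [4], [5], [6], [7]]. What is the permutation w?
2 7 6 5 4 3 1 8

Reverse the RSK construction: for i from n down to 1, find the cell of Q containing i, remove the entry at that cell from P, and reverse-bump it up through P; the value ejected from row 1 is w(i).

Step i=8: Q has 8 at row 1, column 3; remove that cell from P, ejecting 8. So w(8) = 8. P is now [[1, 3], [2], [4], [5], [6], [7]].
Step i=7: Q has 7 at row 6, column 1; remove 7 from row 6 of P and reverse-bump: 7 enters row 5 and ejects 6; 6 enters row 4 and ejects 5; 5 enters row 3 and ejects 4; 4 enters row 2 and ejects 2; 2 enters row 1 and ejects 1. So w(7) = 1. P is now [[2, 3], [4], [5], [6], [7]].
Step i=6: Q has 6 at row 5, column 1; remove 7 from row 5 of P and reverse-bump: 7 enters row 4 and ejects 6; 6 enters row 3 and ejects 5; 5 enters row 2 and ejects 4; 4 enters row 1 and ejects 3. So w(6) = 3. P is now [[2, 4], [5], [6], [7]].
Step i=5: Q has 5 at row 4, column 1; remove 7 from row 4 of P and reverse-bump: 7 enters row 3 and ejects 6; 6 enters row 2 and ejects 5; 5 enters row 1 and ejects 4. So w(5) = 4. P is now [[2, 5], [6], [7]].
Step i=4: Q has 4 at row 3, column 1; remove 7 from row 3 of P and reverse-bump: 7 enters row 2 and ejects 6; 6 enters row 1 and ejects 5. So w(4) = 5. P is now [[2, 6], [7]].
Step i=3: Q has 3 at row 2, column 1; remove 7 from row 2 of P and reverse-bump: 7 enters row 1 and ejects 6. So w(3) = 6. P is now [[2, 7]].
Step i=2: Q has 2 at row 1, column 2; remove that cell from P, ejecting 7. So w(2) = 7. P is now [[2]].
Step i=1: Q has 1 at row 1, column 1; remove that cell from P, ejecting 2. So w(1) = 2. P is now [].

So w = 2 7 6 5 4 3 1 8.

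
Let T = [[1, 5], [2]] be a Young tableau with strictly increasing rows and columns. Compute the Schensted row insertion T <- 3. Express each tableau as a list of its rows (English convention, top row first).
In row 1, 3 replaces 5 (the leftmost entry greater than 3); 5 is bumped to row 2. 5 is appended to row 2. The new tableau is [[1, 3], [2, 5]].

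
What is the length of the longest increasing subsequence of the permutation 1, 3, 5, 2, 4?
3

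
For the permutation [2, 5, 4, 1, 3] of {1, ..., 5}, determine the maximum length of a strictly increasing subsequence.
2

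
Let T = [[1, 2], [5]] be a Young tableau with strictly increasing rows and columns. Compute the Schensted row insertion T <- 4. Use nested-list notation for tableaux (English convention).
4 is larger than every entry of row 1, so it is appended to row 1. The new tableau is [[1, 2, 4], [5]].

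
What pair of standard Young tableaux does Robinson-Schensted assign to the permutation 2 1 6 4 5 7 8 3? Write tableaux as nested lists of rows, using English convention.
Insert each entry of the permutation into P by Schensted row insertion, recording in Q the position of each new cell.

After inserting 2: P = [[2]].
After inserting 1: P = [[1], [2]].
After inserting 6: P = [[1, 6], [2]].
After inserting 4: P = [[1, 4], [2, 6]].
After inserting 5: P = [[1, 4, 5], [2, 6]].
After inserting 7: P = [[1, 4, 5, 7], [2, 6]].
After inserting 8: P = [[1, 4, 5, 7, 8], [2, 6]].
After inserting 3: P = [[1, 3, 5, 7, 8], [2, 4], [6]].

So P = [[1, 3, 5, 7, 8], [2, 4], [6]], Q = [[1, 3, 5, 6, 7], [2, 4], [8]].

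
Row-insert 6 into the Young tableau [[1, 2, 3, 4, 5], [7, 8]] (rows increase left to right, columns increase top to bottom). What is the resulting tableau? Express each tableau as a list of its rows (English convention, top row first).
[[1, 2, 3, 4, 5, 6], [7, 8]]

6 is larger than every entry of row 1, so it is appended to row 1. The new tableau is [[1, 2, 3, 4, 5, 6], [7, 8]].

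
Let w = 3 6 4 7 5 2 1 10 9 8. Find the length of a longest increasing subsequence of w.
4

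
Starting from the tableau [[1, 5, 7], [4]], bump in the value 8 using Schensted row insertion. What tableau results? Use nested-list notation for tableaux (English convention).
8 is larger than every entry of row 1, so it is appended to row 1. The new tableau is [[1, 5, 7, 8], [4]].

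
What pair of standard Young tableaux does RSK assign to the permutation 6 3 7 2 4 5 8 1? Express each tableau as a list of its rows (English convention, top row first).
Insert each entry of the permutation into P by Schensted row insertion, recording in Q the position of each new cell.

After inserting 6: P = [[6]].
After inserting 3: P = [[3], [6]].
After inserting 7: P = [[3, 7], [6]].
After inserting 2: P = [[2, 7], [3], [6]].
After inserting 4: P = [[2, 4], [3, 7], [6]].
After inserting 5: P = [[2, 4, 5], [3, 7], [6]].
After inserting 8: P = [[2, 4, 5, 8], [3, 7], [6]].
After inserting 1: P = [[1, 4, 5, 8], [2, 7], [3], [6]].

So P = [[1, 4, 5, 8], [2, 7], [3], [6]], Q = [[1, 3, 6, 7], [2, 5], [4], [8]].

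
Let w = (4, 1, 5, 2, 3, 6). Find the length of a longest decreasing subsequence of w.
2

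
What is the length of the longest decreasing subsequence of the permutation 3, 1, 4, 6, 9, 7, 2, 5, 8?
3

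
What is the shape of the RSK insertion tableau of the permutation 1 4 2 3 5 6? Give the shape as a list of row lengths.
[5, 1]

Row-insert each entry into an empty tableau.

After inserting 1: P = [[1]].
After inserting 4: P = [[1, 4]].
After inserting 2: P = [[1, 2], [4]].
After inserting 3: P = [[1, 2, 3], [4]].
After inserting 5: P = [[1, 2, 3, 5], [4]].
After inserting 6: P = [[1, 2, 3, 5, 6], [4]].

The final insertion tableau P = [[1, 2, 3, 5, 6], [4]] has shape [5, 1].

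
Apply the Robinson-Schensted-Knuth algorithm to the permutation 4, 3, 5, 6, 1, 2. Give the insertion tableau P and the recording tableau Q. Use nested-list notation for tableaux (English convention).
Insert each entry of the permutation into P by Schensted row insertion, recording in Q the position of each new cell.

Insert 4: appended to row 1. P = [[4]], Q = [[1]].
Insert 3: 3 bumps 4 from row 1; 4 starts row 2. P = [[3], [4]], Q = [[1], [2]].
Insert 5: appended to row 1. P = [[3, 5], [4]], Q = [[1, 3], [2]].
Insert 6: appended to row 1. P = [[3, 5, 6], [4]], Q = [[1, 3, 4], [2]].
Insert 1: 1 bumps 3 from row 1; 3 bumps 4 from row 2; 4 starts row 3. P = [[1, 5, 6], [3], [4]], Q = [[1, 3, 4], [2], [5]].
Insert 2: 2 bumps 5 from row 1; 5 appends to row 2. P = [[1, 2, 6], [3, 5], [4]], Q = [[1, 3, 4], [2, 6], [5]].

So P = [[1, 2, 6], [3, 5], [4]], Q = [[1, 3, 4], [2, 6], [5]].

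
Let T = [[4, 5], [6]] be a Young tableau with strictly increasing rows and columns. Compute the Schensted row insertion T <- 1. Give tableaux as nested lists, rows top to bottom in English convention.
[[1, 5], [4], [6]]

In row 1, 1 replaces 4 (the leftmost entry greater than 1); 4 is bumped to row 2. In row 2, 4 replaces 6 (the leftmost entry greater than 4); 6 is bumped to row 3. 6 starts a new row 3. The new tableau is [[1, 5], [4], [6]].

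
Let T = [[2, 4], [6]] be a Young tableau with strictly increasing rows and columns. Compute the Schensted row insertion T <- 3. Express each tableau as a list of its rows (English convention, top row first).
In row 1, 3 replaces 4 (the leftmost entry greater than 3); 4 is bumped to row 2. In row 2, 4 replaces 6 (the leftmost entry greater than 4); 6 is bumped to row 3. 6 starts a new row 3. The new tableau is [[2, 3], [4], [6]].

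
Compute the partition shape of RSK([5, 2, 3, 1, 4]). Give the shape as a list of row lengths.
[3, 1, 1]

Row-insert each entry into an empty tableau.

After inserting 5: P = [[5]].
After inserting 2: P = [[2], [5]].
After inserting 3: P = [[2, 3], [5]].
After inserting 1: P = [[1, 3], [2], [5]].
After inserting 4: P = [[1, 3, 4], [2], [5]].

The final insertion tableau P = [[1, 3, 4], [2], [5]] has shape [3, 1, 1].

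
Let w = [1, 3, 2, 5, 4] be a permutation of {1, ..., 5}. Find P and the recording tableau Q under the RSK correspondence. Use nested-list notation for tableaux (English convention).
P = [[1, 2, 4], [3, 5]], Q = [[1, 2, 4], [3, 5]]

Insert each entry of the permutation into P by Schensted row insertion, recording in Q the position of each new cell.

Insert 1: appended to row 1. P = [[1]], Q = [[1]].
Insert 3: appended to row 1. P = [[1, 3]], Q = [[1, 2]].
Insert 2: 2 bumps 3 from row 1; 3 starts row 2. P = [[1, 2], [3]], Q = [[1, 2], [3]].
Insert 5: appended to row 1. P = [[1, 2, 5], [3]], Q = [[1, 2, 4], [3]].
Insert 4: 4 bumps 5 from row 1; 5 appends to row 2. P = [[1, 2, 4], [3, 5]], Q = [[1, 2, 4], [3, 5]].

So P = [[1, 2, 4], [3, 5]], Q = [[1, 2, 4], [3, 5]].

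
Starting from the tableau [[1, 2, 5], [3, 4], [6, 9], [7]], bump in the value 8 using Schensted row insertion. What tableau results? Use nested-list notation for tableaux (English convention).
[[1, 2, 5, 8], [3, 4], [6, 9], [7]]

8 is larger than every entry of row 1, so it is appended to row 1. The new tableau is [[1, 2, 5, 8], [3, 4], [6, 9], [7]].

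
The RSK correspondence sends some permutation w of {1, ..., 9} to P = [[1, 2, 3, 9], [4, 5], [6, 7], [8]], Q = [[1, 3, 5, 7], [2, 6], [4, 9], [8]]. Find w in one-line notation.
8 1 6 4 7 5 9 2 3

Reverse the RSK construction: for i from n down to 1, find the cell of Q containing i, remove the entry at that cell from P, and reverse-bump it up through P; the value ejected from row 1 is w(i).

Step i=9: Q has 9 at row 3, column 2; remove 7 from row 3 of P and reverse-bump: 7 enters row 2 and ejects 5; 5 enters row 1 and ejects 3. So w(9) = 3. P is now [[1, 2, 5, 9], [4, 7], [6], [8]].
Step i=8: Q has 8 at row 4, column 1; remove 8 from row 4 of P and reverse-bump: 8 enters row 3 and ejects 6; 6 enters row 2 and ejects 4; 4 enters row 1 and ejects 2. So w(8) = 2. P is now [[1, 4, 5, 9], [6, 7], [8]].
Step i=7: Q has 7 at row 1, column 4; remove that cell from P, ejecting 9. So w(7) = 9. P is now [[1, 4, 5], [6, 7], [8]].
Step i=6: Q has 6 at row 2, column 2; remove 7 from row 2 of P and reverse-bump: 7 enters row 1 and ejects 5. So w(6) = 5. P is now [[1, 4, 7], [6], [8]].
Step i=5: Q has 5 at row 1, column 3; remove that cell from P, ejecting 7. So w(5) = 7. P is now [[1, 4], [6], [8]].
Step i=4: Q has 4 at row 3, column 1; remove 8 from row 3 of P and reverse-bump: 8 enters row 2 and ejects 6; 6 enters row 1 and ejects 4. So w(4) = 4. P is now [[1, 6], [8]].
Step i=3: Q has 3 at row 1, column 2; remove that cell from P, ejecting 6. So w(3) = 6. P is now [[1], [8]].
Step i=2: Q has 2 at row 2, column 1; remove 8 from row 2 of P and reverse-bump: 8 enters row 1 and ejects 1. So w(2) = 1. P is now [[8]].
Step i=1: Q has 1 at row 1, column 1; remove that cell from P, ejecting 8. So w(1) = 8. P is now [].

So w = 8 1 6 4 7 5 9 2 3.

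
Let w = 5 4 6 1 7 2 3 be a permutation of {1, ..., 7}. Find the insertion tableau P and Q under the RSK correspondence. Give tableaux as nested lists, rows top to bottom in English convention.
P = [[1, 2, 3], [4, 6, 7], [5]], Q = [[1, 3, 5], [2, 6, 7], [4]]

Insert each entry of the permutation into P by Schensted row insertion, recording in Q the position of each new cell.

Insert 5: appended to row 1. P = [[5]].
Insert 4: 4 bumps 5 from row 1; 5 starts row 2. P = [[4], [5]].
Insert 6: appended to row 1. P = [[4, 6], [5]].
Insert 1: 1 bumps 4 from row 1; 4 bumps 5 from row 2; 5 starts row 3. P = [[1, 6], [4], [5]].
Insert 7: appended to row 1. P = [[1, 6, 7], [4], [5]].
Insert 2: 2 bumps 6 from row 1; 6 appends to row 2. P = [[1, 2, 7], [4, 6], [5]].
Insert 3: 3 bumps 7 from row 1; 7 appends to row 2. P = [[1, 2, 3], [4, 6, 7], [5]].

So P = [[1, 2, 3], [4, 6, 7], [5]], Q = [[1, 3, 5], [2, 6, 7], [4]].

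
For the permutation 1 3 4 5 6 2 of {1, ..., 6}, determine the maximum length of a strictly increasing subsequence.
5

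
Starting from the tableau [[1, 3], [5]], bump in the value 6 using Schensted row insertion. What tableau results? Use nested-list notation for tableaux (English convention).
6 is larger than every entry of row 1, so it is appended to row 1. The new tableau is [[1, 3, 6], [5]].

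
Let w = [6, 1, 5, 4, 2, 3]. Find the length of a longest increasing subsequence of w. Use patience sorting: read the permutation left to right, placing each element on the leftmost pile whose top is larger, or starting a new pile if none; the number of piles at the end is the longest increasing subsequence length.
6: new pile. tops = [6]
1: onto pile 1 (replacing 6). tops = [1]
5: new pile. tops = [1, 5]
4: onto pile 2 (replacing 5). tops = [1, 4]
2: onto pile 2 (replacing 4). tops = [1, 2]
3: new pile. tops = [1, 2, 3]

3 piles, so the longest increasing subsequence has length 3.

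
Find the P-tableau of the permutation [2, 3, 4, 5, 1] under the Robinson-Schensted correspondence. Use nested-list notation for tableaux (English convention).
Insert 2: appended to row 1. P = [[2]].
Insert 3: appended to row 1. P = [[2, 3]].
Insert 4: appended to row 1. P = [[2, 3, 4]].
Insert 5: appended to row 1. P = [[2, 3, 4, 5]].
Insert 1: 1 bumps 2 from row 1; 2 starts row 2. P = [[1, 3, 4, 5], [2]].

So P = [[1, 3, 4, 5], [2]].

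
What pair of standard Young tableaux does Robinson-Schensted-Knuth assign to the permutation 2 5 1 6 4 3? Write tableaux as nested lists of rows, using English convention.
Insert each entry of the permutation into P by Schensted row insertion, recording in Q the position of each new cell.

Insert 2: appended to row 1. P = [[2]].
Insert 5: appended to row 1. P = [[2, 5]].
Insert 1: 1 bumps 2 from row 1; 2 starts row 2. P = [[1, 5], [2]].
Insert 6: appended to row 1. P = [[1, 5, 6], [2]].
Insert 4: 4 bumps 5 from row 1; 5 appends to row 2. P = [[1, 4, 6], [2, 5]].
Insert 3: 3 bumps 4 from row 1; 4 bumps 5 from row 2; 5 starts row 3. P = [[1, 3, 6], [2, 4], [5]].

So P = [[1, 3, 6], [2, 4], [5]], Q = [[1, 2, 4], [3, 5], [6]].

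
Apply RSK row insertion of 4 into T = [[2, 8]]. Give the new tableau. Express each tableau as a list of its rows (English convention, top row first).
In row 1, 4 replaces 8 (the leftmost entry greater than 4); 8 is bumped to row 2. 8 starts a new row 2. The new tableau is [[2, 4], [8]].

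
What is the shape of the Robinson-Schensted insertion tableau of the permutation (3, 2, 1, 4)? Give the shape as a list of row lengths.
[2, 1, 1]

Row-insert each entry into an empty tableau.

After inserting 3: P = [[3]].
After inserting 2: P = [[2], [3]].
After inserting 1: P = [[1], [2], [3]].
After inserting 4: P = [[1, 4], [2], [3]].

The final insertion tableau P = [[1, 4], [2], [3]] has shape [2, 1, 1].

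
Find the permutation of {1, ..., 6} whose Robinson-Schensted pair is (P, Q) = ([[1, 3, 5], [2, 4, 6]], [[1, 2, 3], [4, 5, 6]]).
Reverse RSK: for i = n, n-1, ..., 1, locate i in Q, remove the corresponding corner cell from P, and reverse-bump its entry up through P; the value ejected from row 1 is w(i).

So w = 2 4 6 1 3 5.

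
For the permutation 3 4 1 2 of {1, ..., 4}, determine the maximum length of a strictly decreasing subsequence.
2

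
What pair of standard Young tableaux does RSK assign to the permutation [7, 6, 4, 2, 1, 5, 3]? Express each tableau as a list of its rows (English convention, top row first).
Insert each entry of the permutation into P by Schensted row insertion, recording in Q the position of each new cell.

Insert 7: appended to row 1. P = [[7]].
Insert 6: 6 bumps 7 from row 1; 7 starts row 2. P = [[6], [7]].
Insert 4: 4 bumps 6 from row 1; 6 bumps 7 from row 2; 7 starts row 3. P = [[4], [6], [7]].
Insert 2: 2 bumps 4 from row 1; 4 bumps 6 from row 2; 6 bumps 7 from row 3; 7 starts row 4. P = [[2], [4], [6], [7]].
Insert 1: 1 bumps 2 from row 1; 2 bumps 4 from row 2; 4 bumps 6 from row 3; 6 bumps 7 from row 4; 7 starts row 5. P = [[1], [2], [4], [6], [7]].
Insert 5: appended to row 1. P = [[1, 5], [2], [4], [6], [7]].
Insert 3: 3 bumps 5 from row 1; 5 appends to row 2. P = [[1, 3], [2, 5], [4], [6], [7]].

So P = [[1, 3], [2, 5], [4], [6], [7]], Q = [[1, 6], [2, 7], [3], [4], [5]].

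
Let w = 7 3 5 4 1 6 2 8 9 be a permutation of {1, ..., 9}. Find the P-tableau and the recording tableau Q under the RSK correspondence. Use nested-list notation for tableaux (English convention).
P = [[1, 2, 6, 8, 9], [3, 4], [5], [7]], Q = [[1, 3, 6, 8, 9], [2, 7], [4], [5]]

Insert each entry of the permutation into P by Schensted row insertion, recording in Q the position of each new cell.

Insert 7: appended to row 1. P = [[7]], Q = [[1]].
Insert 3: 3 bumps 7 from row 1; 7 starts row 2. P = [[3], [7]], Q = [[1], [2]].
Insert 5: appended to row 1. P = [[3, 5], [7]], Q = [[1, 3], [2]].
Insert 4: 4 bumps 5 from row 1; 5 bumps 7 from row 2; 7 starts row 3. P = [[3, 4], [5], [7]], Q = [[1, 3], [2], [4]].
Insert 1: 1 bumps 3 from row 1; 3 bumps 5 from row 2; 5 bumps 7 from row 3; 7 starts row 4. P = [[1, 4], [3], [5], [7]], Q = [[1, 3], [2], [4], [5]].
Insert 6: appended to row 1. P = [[1, 4, 6], [3], [5], [7]], Q = [[1, 3, 6], [2], [4], [5]].
Insert 2: 2 bumps 4 from row 1; 4 appends to row 2. P = [[1, 2, 6], [3, 4], [5], [7]], Q = [[1, 3, 6], [2, 7], [4], [5]].
Insert 8: appended to row 1. P = [[1, 2, 6, 8], [3, 4], [5], [7]], Q = [[1, 3, 6, 8], [2, 7], [4], [5]].
Insert 9: appended to row 1. P = [[1, 2, 6, 8, 9], [3, 4], [5], [7]], Q = [[1, 3, 6, 8, 9], [2, 7], [4], [5]].

So P = [[1, 2, 6, 8, 9], [3, 4], [5], [7]], Q = [[1, 3, 6, 8, 9], [2, 7], [4], [5]].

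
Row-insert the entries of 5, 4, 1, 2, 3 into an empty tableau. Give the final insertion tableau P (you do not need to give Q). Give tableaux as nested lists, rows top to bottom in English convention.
After inserting 5: P = [[5]].
After inserting 4: P = [[4], [5]].
After inserting 1: P = [[1], [4], [5]].
After inserting 2: P = [[1, 2], [4], [5]].
After inserting 3: P = [[1, 2, 3], [4], [5]].

So P = [[1, 2, 3], [4], [5]].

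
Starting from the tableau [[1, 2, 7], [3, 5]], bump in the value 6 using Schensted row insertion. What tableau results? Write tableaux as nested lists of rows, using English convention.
[[1, 2, 6], [3, 5, 7]]

In row 1, 6 replaces 7 (the leftmost entry greater than 6); 7 is bumped to row 2. 7 is appended to row 2. The new tableau is [[1, 2, 6], [3, 5, 7]].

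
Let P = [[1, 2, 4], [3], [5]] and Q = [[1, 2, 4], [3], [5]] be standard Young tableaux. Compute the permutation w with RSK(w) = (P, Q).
Reverse the RSK construction: for i from n down to 1, find the cell of Q containing i, remove the entry at that cell from P, and reverse-bump it up through P; the value ejected from row 1 is w(i).

Step i=5: Q has 5 at row 3, column 1; remove 5 from row 3 of P and reverse-bump: 5 enters row 2 and ejects 3; 3 enters row 1 and ejects 2. So w(5) = 2. P is now [[1, 3, 4], [5]].
Step i=4: Q has 4 at row 1, column 3; remove that cell from P, ejecting 4. So w(4) = 4. P is now [[1, 3], [5]].
Step i=3: Q has 3 at row 2, column 1; remove 5 from row 2 of P and reverse-bump: 5 enters row 1 and ejects 3. So w(3) = 3. P is now [[1, 5]].
Step i=2: Q has 2 at row 1, column 2; remove that cell from P, ejecting 5. So w(2) = 5. P is now [[1]].
Step i=1: Q has 1 at row 1, column 1; remove that cell from P, ejecting 1. So w(1) = 1. P is now [].

So w = 1 5 3 4 2.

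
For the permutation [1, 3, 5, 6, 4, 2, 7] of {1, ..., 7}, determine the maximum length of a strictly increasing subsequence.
5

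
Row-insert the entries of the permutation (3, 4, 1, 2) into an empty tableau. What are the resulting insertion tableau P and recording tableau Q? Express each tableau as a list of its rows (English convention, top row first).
Insert each entry of the permutation into P by Schensted row insertion, recording in Q the position of each new cell.

After inserting 3: P = [[3]].
After inserting 4: P = [[3, 4]].
After inserting 1: P = [[1, 4], [3]].
After inserting 2: P = [[1, 2], [3, 4]].

So P = [[1, 2], [3, 4]], Q = [[1, 2], [3, 4]].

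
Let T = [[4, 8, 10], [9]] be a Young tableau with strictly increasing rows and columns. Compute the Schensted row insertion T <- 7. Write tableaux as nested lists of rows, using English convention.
[[4, 7, 10], [8], [9]]

In row 1, 7 replaces 8 (the leftmost entry greater than 7); 8 is bumped to row 2. In row 2, 8 replaces 9 (the leftmost entry greater than 8); 9 is bumped to row 3. 9 starts a new row 3. The new tableau is [[4, 7, 10], [8], [9]].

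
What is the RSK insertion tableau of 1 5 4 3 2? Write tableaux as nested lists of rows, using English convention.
P = [[1, 2], [3], [4], [5]]

Insert 1: appended to row 1. P = [[1]].
Insert 5: appended to row 1. P = [[1, 5]].
Insert 4: 4 bumps 5 from row 1; 5 starts row 2. P = [[1, 4], [5]].
Insert 3: 3 bumps 4 from row 1; 4 bumps 5 from row 2; 5 starts row 3. P = [[1, 3], [4], [5]].
Insert 2: 2 bumps 3 from row 1; 3 bumps 4 from row 2; 4 bumps 5 from row 3; 5 starts row 4. P = [[1, 2], [3], [4], [5]].

So P = [[1, 2], [3], [4], [5]].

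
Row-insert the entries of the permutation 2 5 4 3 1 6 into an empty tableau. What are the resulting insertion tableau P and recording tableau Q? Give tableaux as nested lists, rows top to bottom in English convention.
P = [[1, 3, 6], [2], [4], [5]], Q = [[1, 2, 6], [3], [4], [5]]

Insert each entry of the permutation into P by Schensted row insertion, recording in Q the position of each new cell.

Insert 2: appended to row 1. P = [[2]].
Insert 5: appended to row 1. P = [[2, 5]].
Insert 4: 4 bumps 5 from row 1; 5 starts row 2. P = [[2, 4], [5]].
Insert 3: 3 bumps 4 from row 1; 4 bumps 5 from row 2; 5 starts row 3. P = [[2, 3], [4], [5]].
Insert 1: 1 bumps 2 from row 1; 2 bumps 4 from row 2; 4 bumps 5 from row 3; 5 starts row 4. P = [[1, 3], [2], [4], [5]].
Insert 6: appended to row 1. P = [[1, 3, 6], [2], [4], [5]].

So P = [[1, 3, 6], [2], [4], [5]], Q = [[1, 2, 6], [3], [4], [5]].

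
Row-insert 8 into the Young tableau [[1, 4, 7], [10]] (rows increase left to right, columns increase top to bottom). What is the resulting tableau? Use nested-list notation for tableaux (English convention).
[[1, 4, 7, 8], [10]]

8 is larger than every entry of row 1, so it is appended to row 1. The new tableau is [[1, 4, 7, 8], [10]].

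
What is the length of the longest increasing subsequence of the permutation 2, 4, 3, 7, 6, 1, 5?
3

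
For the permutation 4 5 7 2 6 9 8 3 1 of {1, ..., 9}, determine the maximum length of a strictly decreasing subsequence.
4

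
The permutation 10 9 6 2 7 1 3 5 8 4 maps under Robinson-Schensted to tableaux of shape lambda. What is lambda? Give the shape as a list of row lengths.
[4, 2, 2, 1, 1]

Row-insert each entry into an empty tableau.

After inserting 10: P = [[10]].
After inserting 9: P = [[9], [10]].
After inserting 6: P = [[6], [9], [10]].
After inserting 2: P = [[2], [6], [9], [10]].
After inserting 7: P = [[2, 7], [6], [9], [10]].
After inserting 1: P = [[1, 7], [2], [6], [9], [10]].
After inserting 3: P = [[1, 3], [2, 7], [6], [9], [10]].
After inserting 5: P = [[1, 3, 5], [2, 7], [6], [9], [10]].
After inserting 8: P = [[1, 3, 5, 8], [2, 7], [6], [9], [10]].
After inserting 4: P = [[1, 3, 4, 8], [2, 5], [6, 7], [9], [10]].

The final insertion tableau P = [[1, 3, 4, 8], [2, 5], [6, 7], [9], [10]] has shape [4, 2, 2, 1, 1].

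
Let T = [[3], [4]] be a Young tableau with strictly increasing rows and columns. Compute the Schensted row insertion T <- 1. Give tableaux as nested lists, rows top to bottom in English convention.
[[1], [3], [4]]

In row 1, 1 replaces 3 (the leftmost entry greater than 1); 3 is bumped to row 2. In row 2, 3 replaces 4 (the leftmost entry greater than 3); 4 is bumped to row 3. 4 starts a new row 3. The new tableau is [[1], [3], [4]].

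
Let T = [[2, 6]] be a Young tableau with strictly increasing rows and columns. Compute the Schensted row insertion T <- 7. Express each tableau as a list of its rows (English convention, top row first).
[[2, 6, 7]]

7 is larger than every entry of row 1, so it is appended to row 1. The new tableau is [[2, 6, 7]].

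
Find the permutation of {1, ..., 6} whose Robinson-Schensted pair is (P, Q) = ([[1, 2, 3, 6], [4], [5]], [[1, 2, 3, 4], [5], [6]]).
Reverse the RSK construction: for i from n down to 1, find the cell of Q containing i, remove the entry at that cell from P, and reverse-bump it up through P; the value ejected from row 1 is w(i).

Step i=6: Q has 6 at row 3, column 1; remove 5 from row 3 of P and reverse-bump: 5 enters row 2 and ejects 4; 4 enters row 1 and ejects 3. So w(6) = 3. P is now [[1, 2, 4, 6], [5]].
Step i=5: Q has 5 at row 2, column 1; remove 5 from row 2 of P and reverse-bump: 5 enters row 1 and ejects 4. So w(5) = 4. P is now [[1, 2, 5, 6]].
Step i=4: Q has 4 at row 1, column 4; remove that cell from P, ejecting 6. So w(4) = 6. P is now [[1, 2, 5]].
Step i=3: Q has 3 at row 1, column 3; remove that cell from P, ejecting 5. So w(3) = 5. P is now [[1, 2]].
Step i=2: Q has 2 at row 1, column 2; remove that cell from P, ejecting 2. So w(2) = 2. P is now [[1]].
Step i=1: Q has 1 at row 1, column 1; remove that cell from P, ejecting 1. So w(1) = 1. P is now [].

So w = 1 2 5 6 4 3.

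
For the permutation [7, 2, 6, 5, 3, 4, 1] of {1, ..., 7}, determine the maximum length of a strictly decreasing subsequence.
5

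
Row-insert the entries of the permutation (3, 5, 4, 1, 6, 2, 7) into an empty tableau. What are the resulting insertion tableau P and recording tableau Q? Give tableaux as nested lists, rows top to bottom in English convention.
P = [[1, 2, 6, 7], [3, 4], [5]], Q = [[1, 2, 5, 7], [3, 6], [4]]

Insert each entry of the permutation into P by Schensted row insertion, recording in Q the position of each new cell.

Insert 3: appended to row 1. P = [[3]], Q = [[1]].
Insert 5: appended to row 1. P = [[3, 5]], Q = [[1, 2]].
Insert 4: 4 bumps 5 from row 1; 5 starts row 2. P = [[3, 4], [5]], Q = [[1, 2], [3]].
Insert 1: 1 bumps 3 from row 1; 3 bumps 5 from row 2; 5 starts row 3. P = [[1, 4], [3], [5]], Q = [[1, 2], [3], [4]].
Insert 6: appended to row 1. P = [[1, 4, 6], [3], [5]], Q = [[1, 2, 5], [3], [4]].
Insert 2: 2 bumps 4 from row 1; 4 appends to row 2. P = [[1, 2, 6], [3, 4], [5]], Q = [[1, 2, 5], [3, 6], [4]].
Insert 7: appended to row 1. P = [[1, 2, 6, 7], [3, 4], [5]], Q = [[1, 2, 5, 7], [3, 6], [4]].

So P = [[1, 2, 6, 7], [3, 4], [5]], Q = [[1, 2, 5, 7], [3, 6], [4]].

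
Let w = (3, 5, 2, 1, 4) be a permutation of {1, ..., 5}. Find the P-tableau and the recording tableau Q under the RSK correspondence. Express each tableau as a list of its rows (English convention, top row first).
P = [[1, 4], [2, 5], [3]], Q = [[1, 2], [3, 5], [4]]

Insert each entry of the permutation into P by Schensted row insertion, recording in Q the position of each new cell.

Insert 3: appended to row 1. P = [[3]].
Insert 5: appended to row 1. P = [[3, 5]].
Insert 2: 2 bumps 3 from row 1; 3 starts row 2. P = [[2, 5], [3]].
Insert 1: 1 bumps 2 from row 1; 2 bumps 3 from row 2; 3 starts row 3. P = [[1, 5], [2], [3]].
Insert 4: 4 bumps 5 from row 1; 5 appends to row 2. P = [[1, 4], [2, 5], [3]].

So P = [[1, 4], [2, 5], [3]], Q = [[1, 2], [3, 5], [4]].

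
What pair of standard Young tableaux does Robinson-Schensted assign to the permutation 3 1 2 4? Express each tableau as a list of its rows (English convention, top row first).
P = [[1, 2, 4], [3]], Q = [[1, 3, 4], [2]]

Insert each entry of the permutation into P by Schensted row insertion, recording in Q the position of each new cell.

After inserting 3: P = [[3]].
After inserting 1: P = [[1], [3]].
After inserting 2: P = [[1, 2], [3]].
After inserting 4: P = [[1, 2, 4], [3]].

So P = [[1, 2, 4], [3]], Q = [[1, 3, 4], [2]].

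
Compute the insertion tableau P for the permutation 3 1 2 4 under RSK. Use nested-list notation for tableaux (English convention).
Insert 3: appended to row 1. P = [[3]].
Insert 1: 1 bumps 3 from row 1; 3 starts row 2. P = [[1], [3]].
Insert 2: appended to row 1. P = [[1, 2], [3]].
Insert 4: appended to row 1. P = [[1, 2, 4], [3]].

So P = [[1, 2, 4], [3]].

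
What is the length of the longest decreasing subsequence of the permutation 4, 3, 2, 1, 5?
4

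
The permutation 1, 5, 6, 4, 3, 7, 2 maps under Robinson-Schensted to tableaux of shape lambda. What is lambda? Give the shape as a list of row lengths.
Row-insert each entry into an empty tableau.

After inserting 1: P = [[1]].
After inserting 5: P = [[1, 5]].
After inserting 6: P = [[1, 5, 6]].
After inserting 4: P = [[1, 4, 6], [5]].
After inserting 3: P = [[1, 3, 6], [4], [5]].
After inserting 7: P = [[1, 3, 6, 7], [4], [5]].
After inserting 2: P = [[1, 2, 6, 7], [3], [4], [5]].

The final insertion tableau P = [[1, 2, 6, 7], [3], [4], [5]] has shape [4, 1, 1, 1].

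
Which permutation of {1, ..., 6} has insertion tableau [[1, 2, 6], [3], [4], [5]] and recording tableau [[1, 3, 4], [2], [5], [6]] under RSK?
Reverse the RSK construction: for i from n down to 1, find the cell of Q containing i, remove the entry at that cell from P, and reverse-bump it up through P; the value ejected from row 1 is w(i).

Step i=6: Q has 6 at row 4, column 1; remove 5 from row 4 of P and reverse-bump: 5 enters row 3 and ejects 4; 4 enters row 2 and ejects 3; 3 enters row 1 and ejects 2. So w(6) = 2. P is now [[1, 3, 6], [4], [5]].
Step i=5: Q has 5 at row 3, column 1; remove 5 from row 3 of P and reverse-bump: 5 enters row 2 and ejects 4; 4 enters row 1 and ejects 3. So w(5) = 3. P is now [[1, 4, 6], [5]].
Step i=4: Q has 4 at row 1, column 3; remove that cell from P, ejecting 6. So w(4) = 6. P is now [[1, 4], [5]].
Step i=3: Q has 3 at row 1, column 2; remove that cell from P, ejecting 4. So w(3) = 4. P is now [[1], [5]].
Step i=2: Q has 2 at row 2, column 1; remove 5 from row 2 of P and reverse-bump: 5 enters row 1 and ejects 1. So w(2) = 1. P is now [[5]].
Step i=1: Q has 1 at row 1, column 1; remove that cell from P, ejecting 5. So w(1) = 5. P is now [].

So w = 5 1 4 6 3 2.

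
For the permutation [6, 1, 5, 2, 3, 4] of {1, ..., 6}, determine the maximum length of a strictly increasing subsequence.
4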